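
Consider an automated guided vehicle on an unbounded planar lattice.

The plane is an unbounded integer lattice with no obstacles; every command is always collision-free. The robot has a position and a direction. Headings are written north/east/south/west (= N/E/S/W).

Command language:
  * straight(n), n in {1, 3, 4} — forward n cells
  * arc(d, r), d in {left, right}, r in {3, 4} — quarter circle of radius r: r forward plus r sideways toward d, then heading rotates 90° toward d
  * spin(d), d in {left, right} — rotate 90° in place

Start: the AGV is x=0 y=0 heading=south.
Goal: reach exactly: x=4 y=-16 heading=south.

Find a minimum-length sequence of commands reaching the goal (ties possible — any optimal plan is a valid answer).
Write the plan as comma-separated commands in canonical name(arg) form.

arc(right, 4), arc(left, 4), arc(left, 4), straight(4), arc(right, 4)

t0: x=0 y=0 heading=south
[1] after arc(right, 4): x=-4 y=-4 heading=west
[2] after arc(left, 4): x=-8 y=-8 heading=south
[3] after arc(left, 4): x=-4 y=-12 heading=east
[4] after straight(4): x=0 y=-12 heading=east
[5] after arc(right, 4): x=4 y=-16 heading=south
shorter routes all fall short; 5 is best.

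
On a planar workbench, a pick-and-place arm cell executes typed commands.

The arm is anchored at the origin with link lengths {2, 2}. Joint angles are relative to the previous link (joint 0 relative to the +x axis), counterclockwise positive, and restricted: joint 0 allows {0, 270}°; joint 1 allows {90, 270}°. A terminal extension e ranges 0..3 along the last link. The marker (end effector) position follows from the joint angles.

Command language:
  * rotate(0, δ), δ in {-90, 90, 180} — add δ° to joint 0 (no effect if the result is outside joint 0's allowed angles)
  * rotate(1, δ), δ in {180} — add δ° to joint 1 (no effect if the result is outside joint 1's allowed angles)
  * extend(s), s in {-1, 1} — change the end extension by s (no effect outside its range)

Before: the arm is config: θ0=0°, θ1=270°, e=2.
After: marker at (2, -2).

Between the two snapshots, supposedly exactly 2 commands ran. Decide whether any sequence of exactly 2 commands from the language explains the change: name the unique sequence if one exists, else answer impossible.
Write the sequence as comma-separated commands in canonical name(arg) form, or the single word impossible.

begin: config: θ0=0°, θ1=270°, e=2
[1] after extend(-1): config: θ0=0°, θ1=270°, e=1
[2] after extend(-1): config: θ0=0°, θ1=270°, e=0
uniquely the one of 36 2-step routes that fits.

extend(-1), extend(-1)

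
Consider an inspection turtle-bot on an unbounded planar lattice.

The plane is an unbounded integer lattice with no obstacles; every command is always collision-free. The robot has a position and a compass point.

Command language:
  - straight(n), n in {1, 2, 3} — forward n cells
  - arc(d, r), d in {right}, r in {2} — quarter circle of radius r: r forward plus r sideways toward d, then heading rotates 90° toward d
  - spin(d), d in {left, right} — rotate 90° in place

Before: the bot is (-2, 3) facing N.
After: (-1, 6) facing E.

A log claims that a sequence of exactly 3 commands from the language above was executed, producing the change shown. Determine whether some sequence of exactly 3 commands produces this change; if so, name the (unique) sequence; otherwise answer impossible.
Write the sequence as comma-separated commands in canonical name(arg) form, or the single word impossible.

key: order matters: swapping straight(3) and straight(1) lands elsewhere
from: (-2, 3) facing N
t=1 straight(3) ⇒ (-2, 6) facing N
t=2 spin(right) ⇒ (-2, 6) facing E
t=3 straight(1) ⇒ (-1, 6) facing E
uniquely the one of 216 3-step routes that fits.

straight(3), spin(right), straight(1)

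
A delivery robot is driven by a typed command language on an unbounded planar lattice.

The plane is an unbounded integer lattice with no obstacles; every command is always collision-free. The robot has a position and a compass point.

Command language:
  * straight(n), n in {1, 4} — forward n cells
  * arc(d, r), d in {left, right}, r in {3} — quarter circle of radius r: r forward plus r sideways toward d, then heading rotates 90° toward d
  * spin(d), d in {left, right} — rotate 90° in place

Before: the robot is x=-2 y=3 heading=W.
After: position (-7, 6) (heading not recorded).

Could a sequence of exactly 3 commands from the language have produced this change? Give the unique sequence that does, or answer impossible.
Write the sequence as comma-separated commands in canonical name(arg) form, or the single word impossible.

straight(1), straight(1), arc(right, 3)

key: order matters: swapping straight(1) and arc(right, 3) lands elsewhere
from: x=-2 y=3 heading=W
1. straight(1) → x=-3 y=3 heading=W
2. straight(1) → x=-4 y=3 heading=W
3. arc(right, 3) → x=-7 y=6 heading=N
no rival 3-sequence matches.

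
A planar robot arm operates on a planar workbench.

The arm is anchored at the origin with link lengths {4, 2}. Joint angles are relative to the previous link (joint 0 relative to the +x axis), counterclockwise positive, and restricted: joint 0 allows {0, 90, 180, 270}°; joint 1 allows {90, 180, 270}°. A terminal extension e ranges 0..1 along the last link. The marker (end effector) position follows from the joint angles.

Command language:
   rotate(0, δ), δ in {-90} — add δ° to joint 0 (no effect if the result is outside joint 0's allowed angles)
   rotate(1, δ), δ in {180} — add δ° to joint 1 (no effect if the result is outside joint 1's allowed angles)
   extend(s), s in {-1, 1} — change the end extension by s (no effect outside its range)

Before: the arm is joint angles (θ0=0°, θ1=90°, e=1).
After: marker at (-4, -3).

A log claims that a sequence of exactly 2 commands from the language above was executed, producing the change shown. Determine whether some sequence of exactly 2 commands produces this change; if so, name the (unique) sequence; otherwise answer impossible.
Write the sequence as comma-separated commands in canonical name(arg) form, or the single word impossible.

begin: joint angles (θ0=0°, θ1=90°, e=1)
step 1 (rotate(0, -90)): joint angles (θ0=270°, θ1=90°, e=1)
step 2 (rotate(0, -90)): joint angles (θ0=180°, θ1=90°, e=1)
all 16 alternatives checked — unique.

rotate(0, -90), rotate(0, -90)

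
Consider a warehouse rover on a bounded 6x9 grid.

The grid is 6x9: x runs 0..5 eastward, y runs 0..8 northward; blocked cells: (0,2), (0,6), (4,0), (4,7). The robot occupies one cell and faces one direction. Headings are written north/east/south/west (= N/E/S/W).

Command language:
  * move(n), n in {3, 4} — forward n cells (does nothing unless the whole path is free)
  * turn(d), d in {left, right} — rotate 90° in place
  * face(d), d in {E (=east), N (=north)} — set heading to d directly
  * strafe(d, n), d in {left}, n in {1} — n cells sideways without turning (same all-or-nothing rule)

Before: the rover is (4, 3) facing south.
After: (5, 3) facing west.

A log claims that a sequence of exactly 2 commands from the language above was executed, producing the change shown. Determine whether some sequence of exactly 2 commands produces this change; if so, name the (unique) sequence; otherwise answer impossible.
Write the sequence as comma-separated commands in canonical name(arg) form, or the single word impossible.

key: position moved to (5,3) AND the heading swung to W — translation plus rotation needed
initial: (4, 3) facing south
1. strafe(left, 1) → (5, 3) facing south
2. turn(right) → (5, 3) facing west
no rival 2-sequence matches.

strafe(left, 1), turn(right)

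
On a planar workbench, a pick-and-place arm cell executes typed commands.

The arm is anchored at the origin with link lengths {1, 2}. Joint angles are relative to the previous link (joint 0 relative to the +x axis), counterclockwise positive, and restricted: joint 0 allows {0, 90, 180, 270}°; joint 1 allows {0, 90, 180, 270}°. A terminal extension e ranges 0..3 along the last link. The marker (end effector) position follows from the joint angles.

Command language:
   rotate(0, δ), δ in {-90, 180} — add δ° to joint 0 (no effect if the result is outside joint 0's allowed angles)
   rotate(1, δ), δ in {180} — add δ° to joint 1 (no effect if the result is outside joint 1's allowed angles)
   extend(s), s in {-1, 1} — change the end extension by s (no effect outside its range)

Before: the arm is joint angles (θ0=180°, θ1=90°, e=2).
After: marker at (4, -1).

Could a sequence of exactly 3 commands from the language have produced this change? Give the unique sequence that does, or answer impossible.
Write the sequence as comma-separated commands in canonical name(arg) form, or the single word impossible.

t0: joint angles (θ0=180°, θ1=90°, e=2)
step 1 (rotate(0, -90)): joint angles (θ0=90°, θ1=90°, e=2)
step 2 (rotate(0, -90)): joint angles (θ0=0°, θ1=90°, e=2)
step 3 (rotate(0, -90)): joint angles (θ0=270°, θ1=90°, e=2)
all 125 alternatives checked — unique.

rotate(0, -90), rotate(0, -90), rotate(0, -90)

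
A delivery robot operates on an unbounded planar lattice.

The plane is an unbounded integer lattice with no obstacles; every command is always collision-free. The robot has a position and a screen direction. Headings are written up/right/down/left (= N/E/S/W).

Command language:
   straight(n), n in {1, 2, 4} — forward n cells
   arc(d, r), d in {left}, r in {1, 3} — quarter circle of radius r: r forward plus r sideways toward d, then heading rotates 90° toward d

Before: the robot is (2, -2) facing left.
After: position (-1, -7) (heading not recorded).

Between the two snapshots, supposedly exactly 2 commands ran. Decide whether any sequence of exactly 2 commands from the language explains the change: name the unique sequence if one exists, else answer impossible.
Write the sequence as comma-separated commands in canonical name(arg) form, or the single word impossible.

arc(left, 3), straight(2)

key: running straight(2) before arc(left, 3) would end elsewhere — order is forced
initial: (2, -2) facing left
1. arc(left, 3) → (-1, -5) facing down
2. straight(2) → (-1, -7) facing down
uniquely the one of 25 2-step routes that fits.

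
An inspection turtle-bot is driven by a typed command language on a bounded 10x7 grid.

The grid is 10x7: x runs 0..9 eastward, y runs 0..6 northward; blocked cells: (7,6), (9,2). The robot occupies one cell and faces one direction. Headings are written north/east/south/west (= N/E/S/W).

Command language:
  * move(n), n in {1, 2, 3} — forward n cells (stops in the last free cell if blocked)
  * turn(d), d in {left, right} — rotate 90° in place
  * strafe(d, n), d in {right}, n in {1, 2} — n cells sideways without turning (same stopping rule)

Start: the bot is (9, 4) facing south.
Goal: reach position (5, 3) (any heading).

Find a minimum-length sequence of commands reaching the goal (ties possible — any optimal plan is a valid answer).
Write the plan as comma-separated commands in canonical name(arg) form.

move(3), strafe(right, 2), strafe(right, 2)

from: (9, 4) facing south
step 1 (move(3)): (9, 3) facing south
step 2 (strafe(right, 2)): (7, 3) facing south
step 3 (strafe(right, 2)): (5, 3) facing south
no 2-step plan works, so 3 is optimal.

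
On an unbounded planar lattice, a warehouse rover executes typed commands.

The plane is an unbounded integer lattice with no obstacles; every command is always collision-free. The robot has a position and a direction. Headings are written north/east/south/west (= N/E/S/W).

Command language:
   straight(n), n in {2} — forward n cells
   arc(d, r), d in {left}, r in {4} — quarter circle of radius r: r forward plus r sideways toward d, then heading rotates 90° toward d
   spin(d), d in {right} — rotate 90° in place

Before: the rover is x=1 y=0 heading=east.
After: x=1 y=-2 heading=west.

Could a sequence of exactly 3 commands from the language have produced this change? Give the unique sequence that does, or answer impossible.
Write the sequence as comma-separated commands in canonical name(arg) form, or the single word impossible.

key: cell and facing (now W) both changed — the 3 commands mix motion and turning
initial: x=1 y=0 heading=east
step 1 (spin(right)): x=1 y=0 heading=south
step 2 (straight(2)): x=1 y=-2 heading=south
step 3 (spin(right)): x=1 y=-2 heading=west
no rival 3-sequence matches.

spin(right), straight(2), spin(right)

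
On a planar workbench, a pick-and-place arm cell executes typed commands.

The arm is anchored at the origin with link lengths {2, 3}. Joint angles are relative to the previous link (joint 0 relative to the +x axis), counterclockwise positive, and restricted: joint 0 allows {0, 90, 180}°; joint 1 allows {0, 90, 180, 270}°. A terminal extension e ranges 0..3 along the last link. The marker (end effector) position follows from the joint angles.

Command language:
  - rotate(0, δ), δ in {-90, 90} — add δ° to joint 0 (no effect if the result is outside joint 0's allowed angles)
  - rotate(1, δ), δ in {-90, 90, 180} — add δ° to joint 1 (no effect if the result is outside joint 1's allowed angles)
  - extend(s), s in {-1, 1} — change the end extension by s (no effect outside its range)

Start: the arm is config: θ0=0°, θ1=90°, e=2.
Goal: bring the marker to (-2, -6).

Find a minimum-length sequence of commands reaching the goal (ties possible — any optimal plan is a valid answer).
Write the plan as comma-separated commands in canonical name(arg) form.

extend(1), rotate(0, 90), rotate(0, 90)

t0: config: θ0=0°, θ1=90°, e=2
[1] after extend(1): config: θ0=0°, θ1=90°, e=3
[2] after rotate(0, 90): config: θ0=90°, θ1=90°, e=3
[3] after rotate(0, 90): config: θ0=180°, θ1=90°, e=3
minimal: 3 command(s), checked below 3.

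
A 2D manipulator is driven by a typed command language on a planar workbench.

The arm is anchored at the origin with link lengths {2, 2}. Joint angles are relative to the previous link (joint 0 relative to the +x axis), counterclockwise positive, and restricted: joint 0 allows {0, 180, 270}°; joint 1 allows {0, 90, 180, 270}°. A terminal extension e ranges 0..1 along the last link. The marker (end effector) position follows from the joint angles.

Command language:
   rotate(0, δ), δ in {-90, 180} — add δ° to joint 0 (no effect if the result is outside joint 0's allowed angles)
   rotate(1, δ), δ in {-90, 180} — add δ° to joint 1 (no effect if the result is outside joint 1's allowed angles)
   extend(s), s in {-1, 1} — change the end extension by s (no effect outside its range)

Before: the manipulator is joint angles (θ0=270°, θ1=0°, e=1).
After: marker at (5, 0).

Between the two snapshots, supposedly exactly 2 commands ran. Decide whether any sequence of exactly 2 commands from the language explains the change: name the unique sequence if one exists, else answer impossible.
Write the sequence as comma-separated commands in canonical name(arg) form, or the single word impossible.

key: running rotate(0, 180) before rotate(0, -90) would end elsewhere — order is forced
initial: joint angles (θ0=270°, θ1=0°, e=1)
[1] after rotate(0, -90): joint angles (θ0=180°, θ1=0°, e=1)
[2] after rotate(0, 180): joint angles (θ0=0°, θ1=0°, e=1)
all 36 alternatives checked — unique.

rotate(0, -90), rotate(0, 180)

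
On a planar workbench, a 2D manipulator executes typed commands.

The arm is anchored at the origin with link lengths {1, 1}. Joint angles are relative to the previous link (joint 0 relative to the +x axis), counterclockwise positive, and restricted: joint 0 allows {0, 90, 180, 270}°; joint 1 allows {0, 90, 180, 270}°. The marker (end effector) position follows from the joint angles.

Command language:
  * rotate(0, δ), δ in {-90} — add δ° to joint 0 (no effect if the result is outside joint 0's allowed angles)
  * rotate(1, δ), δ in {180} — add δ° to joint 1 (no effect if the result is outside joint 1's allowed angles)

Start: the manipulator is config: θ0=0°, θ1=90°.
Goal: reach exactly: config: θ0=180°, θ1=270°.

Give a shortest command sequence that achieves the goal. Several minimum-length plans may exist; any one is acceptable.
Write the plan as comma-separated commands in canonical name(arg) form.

rotate(1, 180), rotate(0, -90), rotate(0, -90)

start: config: θ0=0°, θ1=90°
[1] after rotate(1, 180): config: θ0=0°, θ1=270°
[2] after rotate(0, -90): config: θ0=270°, θ1=270°
[3] after rotate(0, -90): config: θ0=180°, θ1=270°
nothing shorter than 3 reaches the goal.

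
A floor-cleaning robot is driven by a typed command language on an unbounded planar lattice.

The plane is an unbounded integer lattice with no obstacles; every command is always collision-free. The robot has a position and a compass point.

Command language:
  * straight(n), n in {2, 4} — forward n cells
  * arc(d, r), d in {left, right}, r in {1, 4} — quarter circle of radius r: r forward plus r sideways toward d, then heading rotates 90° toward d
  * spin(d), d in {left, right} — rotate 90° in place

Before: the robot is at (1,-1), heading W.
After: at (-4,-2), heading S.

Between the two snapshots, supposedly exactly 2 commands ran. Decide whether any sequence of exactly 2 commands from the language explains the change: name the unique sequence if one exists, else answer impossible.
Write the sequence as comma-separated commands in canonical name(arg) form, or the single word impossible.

straight(4), arc(left, 1)

key: position moved to (-4,-2) AND the heading swung to S — translation plus rotation needed
from: at (1,-1), heading W
t=1 straight(4) ⇒ at (-3,-1), heading W
t=2 arc(left, 1) ⇒ at (-4,-2), heading S
no rival 2-sequence matches.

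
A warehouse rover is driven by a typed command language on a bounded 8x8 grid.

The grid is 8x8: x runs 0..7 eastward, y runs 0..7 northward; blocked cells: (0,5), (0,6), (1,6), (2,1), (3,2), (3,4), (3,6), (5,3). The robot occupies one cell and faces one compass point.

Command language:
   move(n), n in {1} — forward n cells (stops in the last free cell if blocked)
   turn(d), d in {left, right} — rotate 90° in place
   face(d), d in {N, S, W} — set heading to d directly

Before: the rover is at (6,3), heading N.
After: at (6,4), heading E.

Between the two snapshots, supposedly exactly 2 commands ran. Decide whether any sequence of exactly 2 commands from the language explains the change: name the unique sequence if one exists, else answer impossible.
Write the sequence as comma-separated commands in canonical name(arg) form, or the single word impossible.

move(1), turn(right)

key: running turn(right) before move(1) would end elsewhere — order is forced
from: at (6,3), heading N
1. move(1) → at (6,4), heading N
2. turn(right) → at (6,4), heading E
no other 2-command option fits: unique.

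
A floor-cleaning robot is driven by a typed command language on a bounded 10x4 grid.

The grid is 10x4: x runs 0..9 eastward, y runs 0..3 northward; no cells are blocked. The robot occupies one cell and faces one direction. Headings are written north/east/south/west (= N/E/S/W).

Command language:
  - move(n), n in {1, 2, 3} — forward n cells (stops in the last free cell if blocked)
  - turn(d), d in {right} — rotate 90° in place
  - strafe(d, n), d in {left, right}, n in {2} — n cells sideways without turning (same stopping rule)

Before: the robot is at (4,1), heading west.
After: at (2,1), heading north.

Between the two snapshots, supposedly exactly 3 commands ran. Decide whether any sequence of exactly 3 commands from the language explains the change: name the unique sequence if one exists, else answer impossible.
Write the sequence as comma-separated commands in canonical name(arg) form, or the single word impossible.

key: position moved to (2,1) AND the heading swung to N — translation plus rotation needed
begin: at (4,1), heading west
step 1 (move(1)): at (3,1), heading west
step 2 (move(1)): at (2,1), heading west
step 3 (turn(right)): at (2,1), heading north
no other 3-command option fits: unique.

move(1), move(1), turn(right)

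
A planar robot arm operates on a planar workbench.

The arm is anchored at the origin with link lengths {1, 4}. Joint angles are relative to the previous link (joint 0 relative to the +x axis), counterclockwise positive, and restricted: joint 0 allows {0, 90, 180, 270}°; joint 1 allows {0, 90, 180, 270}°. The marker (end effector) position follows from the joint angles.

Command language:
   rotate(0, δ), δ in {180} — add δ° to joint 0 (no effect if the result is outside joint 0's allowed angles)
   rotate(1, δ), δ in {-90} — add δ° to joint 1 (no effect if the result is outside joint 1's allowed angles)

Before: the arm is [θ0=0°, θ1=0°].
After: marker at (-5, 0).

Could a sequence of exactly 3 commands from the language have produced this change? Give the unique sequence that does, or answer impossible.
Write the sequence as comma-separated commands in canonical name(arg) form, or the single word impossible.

rotate(0, 180), rotate(0, 180), rotate(0, 180)

start: [θ0=0°, θ1=0°]
t=1 rotate(0, 180) ⇒ [θ0=180°, θ1=0°]
t=2 rotate(0, 180) ⇒ [θ0=0°, θ1=0°]
t=3 rotate(0, 180) ⇒ [θ0=180°, θ1=0°]
no other 3-command option fits: unique.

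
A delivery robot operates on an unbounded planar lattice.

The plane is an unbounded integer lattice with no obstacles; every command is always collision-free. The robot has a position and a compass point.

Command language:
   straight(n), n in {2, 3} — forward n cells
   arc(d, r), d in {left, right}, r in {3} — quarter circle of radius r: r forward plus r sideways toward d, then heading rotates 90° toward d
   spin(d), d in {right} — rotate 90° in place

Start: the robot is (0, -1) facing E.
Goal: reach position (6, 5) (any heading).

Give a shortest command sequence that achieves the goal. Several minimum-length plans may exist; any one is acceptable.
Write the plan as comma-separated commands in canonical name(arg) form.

begin: (0, -1) facing E
step 1 (arc(left, 3)): (3, 2) facing N
step 2 (arc(right, 3)): (6, 5) facing E
no 1-step plan works, so 2 is optimal.

arc(left, 3), arc(right, 3)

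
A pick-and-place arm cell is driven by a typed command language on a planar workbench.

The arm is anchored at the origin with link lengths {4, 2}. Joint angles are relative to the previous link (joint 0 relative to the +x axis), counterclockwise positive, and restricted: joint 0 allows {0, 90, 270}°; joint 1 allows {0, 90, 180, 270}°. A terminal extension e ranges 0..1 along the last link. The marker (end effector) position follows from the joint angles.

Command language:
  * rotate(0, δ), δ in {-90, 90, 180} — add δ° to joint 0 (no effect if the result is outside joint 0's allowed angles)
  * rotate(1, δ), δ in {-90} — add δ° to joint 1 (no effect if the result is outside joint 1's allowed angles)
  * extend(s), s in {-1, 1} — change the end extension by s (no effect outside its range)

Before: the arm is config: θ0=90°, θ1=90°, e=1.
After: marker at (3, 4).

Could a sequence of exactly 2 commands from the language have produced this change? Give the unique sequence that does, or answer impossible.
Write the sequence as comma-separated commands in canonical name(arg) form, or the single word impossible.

rotate(1, -90), rotate(1, -90)

start: config: θ0=90°, θ1=90°, e=1
1. rotate(1, -90) → config: θ0=90°, θ1=0°, e=1
2. rotate(1, -90) → config: θ0=90°, θ1=270°, e=1
no other 2-command option fits: unique.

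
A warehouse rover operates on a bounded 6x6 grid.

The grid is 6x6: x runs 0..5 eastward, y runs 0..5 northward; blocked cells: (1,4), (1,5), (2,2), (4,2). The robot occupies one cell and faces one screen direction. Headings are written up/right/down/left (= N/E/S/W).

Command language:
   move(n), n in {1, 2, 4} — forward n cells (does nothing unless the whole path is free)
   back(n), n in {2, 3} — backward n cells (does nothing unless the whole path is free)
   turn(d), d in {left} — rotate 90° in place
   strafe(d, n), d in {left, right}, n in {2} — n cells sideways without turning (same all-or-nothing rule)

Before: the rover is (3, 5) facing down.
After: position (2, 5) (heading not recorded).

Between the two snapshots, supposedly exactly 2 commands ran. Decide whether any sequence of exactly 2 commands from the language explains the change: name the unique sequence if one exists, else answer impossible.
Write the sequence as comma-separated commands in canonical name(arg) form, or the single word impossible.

impossible

no 2-step route produces this change.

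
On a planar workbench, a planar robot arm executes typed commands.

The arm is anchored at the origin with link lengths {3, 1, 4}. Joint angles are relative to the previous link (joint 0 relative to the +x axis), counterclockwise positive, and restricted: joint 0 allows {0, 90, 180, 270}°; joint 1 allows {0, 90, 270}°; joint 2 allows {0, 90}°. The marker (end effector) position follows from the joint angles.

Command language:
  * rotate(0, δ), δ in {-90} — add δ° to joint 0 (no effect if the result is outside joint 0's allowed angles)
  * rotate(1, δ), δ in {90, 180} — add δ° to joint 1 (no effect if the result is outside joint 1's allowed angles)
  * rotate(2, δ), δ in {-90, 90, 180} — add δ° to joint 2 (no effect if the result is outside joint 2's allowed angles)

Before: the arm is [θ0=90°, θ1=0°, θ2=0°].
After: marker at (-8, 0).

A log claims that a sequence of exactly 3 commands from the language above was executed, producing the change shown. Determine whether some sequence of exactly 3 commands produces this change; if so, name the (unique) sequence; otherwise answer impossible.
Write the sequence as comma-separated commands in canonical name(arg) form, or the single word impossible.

begin: [θ0=90°, θ1=0°, θ2=0°]
[1] after rotate(0, -90): [θ0=0°, θ1=0°, θ2=0°]
[2] after rotate(0, -90): [θ0=270°, θ1=0°, θ2=0°]
[3] after rotate(0, -90): [θ0=180°, θ1=0°, θ2=0°]
all 216 alternatives checked — unique.

rotate(0, -90), rotate(0, -90), rotate(0, -90)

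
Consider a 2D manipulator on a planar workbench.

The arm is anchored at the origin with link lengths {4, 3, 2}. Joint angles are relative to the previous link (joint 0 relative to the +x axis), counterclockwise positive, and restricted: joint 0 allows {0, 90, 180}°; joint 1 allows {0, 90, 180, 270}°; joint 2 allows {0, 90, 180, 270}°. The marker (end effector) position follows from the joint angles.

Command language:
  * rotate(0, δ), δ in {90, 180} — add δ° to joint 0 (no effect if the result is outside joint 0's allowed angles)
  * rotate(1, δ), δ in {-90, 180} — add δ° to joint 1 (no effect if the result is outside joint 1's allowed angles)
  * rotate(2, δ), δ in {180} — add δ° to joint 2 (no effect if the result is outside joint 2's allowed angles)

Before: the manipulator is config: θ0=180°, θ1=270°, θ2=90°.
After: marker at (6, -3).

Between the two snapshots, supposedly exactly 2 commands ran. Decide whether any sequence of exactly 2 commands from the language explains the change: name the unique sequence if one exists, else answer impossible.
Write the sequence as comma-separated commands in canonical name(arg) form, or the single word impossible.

rotate(0, 90), rotate(0, 180)

key: order matters: swapping rotate(0, 90) and rotate(0, 180) lands elsewhere
initial: config: θ0=180°, θ1=270°, θ2=90°
[1] after rotate(0, 90): config: θ0=180°, θ1=270°, θ2=90°
[2] after rotate(0, 180): config: θ0=0°, θ1=270°, θ2=90°
all 25 alternatives checked — unique.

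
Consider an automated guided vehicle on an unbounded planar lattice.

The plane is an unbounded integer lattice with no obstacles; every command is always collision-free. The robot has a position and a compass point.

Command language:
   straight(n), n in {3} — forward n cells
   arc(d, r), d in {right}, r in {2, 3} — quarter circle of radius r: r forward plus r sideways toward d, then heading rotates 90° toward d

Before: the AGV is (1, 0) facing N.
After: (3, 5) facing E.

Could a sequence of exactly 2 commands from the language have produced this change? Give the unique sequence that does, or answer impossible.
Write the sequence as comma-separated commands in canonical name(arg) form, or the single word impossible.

key: cell and facing (now E) both changed — the 2 commands mix motion and turning
t0: (1, 0) facing N
t=1 straight(3) ⇒ (1, 3) facing N
t=2 arc(right, 2) ⇒ (3, 5) facing E
all 9 alternatives checked — unique.

straight(3), arc(right, 2)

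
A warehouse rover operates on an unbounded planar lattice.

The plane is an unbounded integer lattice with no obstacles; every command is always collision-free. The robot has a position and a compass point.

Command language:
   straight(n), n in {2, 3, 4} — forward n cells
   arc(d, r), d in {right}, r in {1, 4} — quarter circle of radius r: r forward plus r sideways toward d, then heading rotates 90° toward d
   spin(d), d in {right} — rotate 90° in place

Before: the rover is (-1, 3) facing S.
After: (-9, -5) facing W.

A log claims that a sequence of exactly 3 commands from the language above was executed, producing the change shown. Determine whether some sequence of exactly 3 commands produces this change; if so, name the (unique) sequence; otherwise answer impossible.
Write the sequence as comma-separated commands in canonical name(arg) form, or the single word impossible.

straight(4), arc(right, 4), straight(4)

key: cell and facing (now W) both changed — the 3 commands mix motion and turning
initial: (-1, 3) facing S
1. straight(4) → (-1, -1) facing S
2. arc(right, 4) → (-5, -5) facing W
3. straight(4) → (-9, -5) facing W
uniquely the one of 216 3-step routes that fits.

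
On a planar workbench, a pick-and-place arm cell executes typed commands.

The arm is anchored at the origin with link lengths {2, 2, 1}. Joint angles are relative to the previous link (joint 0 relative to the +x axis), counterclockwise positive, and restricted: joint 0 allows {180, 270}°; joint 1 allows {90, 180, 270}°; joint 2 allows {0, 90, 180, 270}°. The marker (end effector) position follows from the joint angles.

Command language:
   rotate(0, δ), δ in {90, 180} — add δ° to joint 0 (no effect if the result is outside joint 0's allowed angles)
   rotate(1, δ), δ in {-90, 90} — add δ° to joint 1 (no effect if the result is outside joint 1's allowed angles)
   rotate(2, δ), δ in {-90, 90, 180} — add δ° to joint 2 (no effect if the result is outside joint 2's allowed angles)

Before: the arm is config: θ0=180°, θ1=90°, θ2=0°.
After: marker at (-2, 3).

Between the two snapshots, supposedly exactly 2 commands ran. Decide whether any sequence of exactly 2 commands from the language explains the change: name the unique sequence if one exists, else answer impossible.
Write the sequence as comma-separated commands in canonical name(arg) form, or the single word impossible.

initial: config: θ0=180°, θ1=90°, θ2=0°
t=1 rotate(1, 90) ⇒ config: θ0=180°, θ1=180°, θ2=0°
t=2 rotate(1, 90) ⇒ config: θ0=180°, θ1=270°, θ2=0°
uniquely the one of 49 2-step routes that fits.

rotate(1, 90), rotate(1, 90)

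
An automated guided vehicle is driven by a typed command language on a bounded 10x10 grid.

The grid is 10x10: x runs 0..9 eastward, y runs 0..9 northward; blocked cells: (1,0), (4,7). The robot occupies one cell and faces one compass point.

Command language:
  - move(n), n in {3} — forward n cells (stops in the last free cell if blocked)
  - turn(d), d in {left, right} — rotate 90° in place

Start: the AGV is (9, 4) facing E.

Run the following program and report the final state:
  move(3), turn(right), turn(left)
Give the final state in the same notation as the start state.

t0: (9, 4) facing E
1. move(3) → (9, 4) facing E
2. turn(right) → (9, 4) facing S
3. turn(left) → (9, 4) facing E

(9, 4) facing E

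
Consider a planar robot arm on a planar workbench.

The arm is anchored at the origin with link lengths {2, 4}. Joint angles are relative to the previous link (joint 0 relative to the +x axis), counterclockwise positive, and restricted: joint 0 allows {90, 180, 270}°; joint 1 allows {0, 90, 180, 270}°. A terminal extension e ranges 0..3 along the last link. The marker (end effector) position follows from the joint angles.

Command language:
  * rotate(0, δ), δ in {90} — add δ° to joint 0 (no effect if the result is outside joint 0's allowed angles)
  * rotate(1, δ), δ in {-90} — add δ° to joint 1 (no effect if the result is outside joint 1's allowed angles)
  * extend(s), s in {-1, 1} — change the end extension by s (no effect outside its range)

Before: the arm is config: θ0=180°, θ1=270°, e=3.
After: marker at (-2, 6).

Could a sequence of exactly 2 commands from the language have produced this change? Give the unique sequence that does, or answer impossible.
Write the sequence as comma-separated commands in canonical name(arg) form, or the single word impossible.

key: running extend(-1) before extend(1) would end elsewhere — order is forced
start: config: θ0=180°, θ1=270°, e=3
[1] after extend(1): config: θ0=180°, θ1=270°, e=3
[2] after extend(-1): config: θ0=180°, θ1=270°, e=2
no rival 2-sequence matches.

extend(1), extend(-1)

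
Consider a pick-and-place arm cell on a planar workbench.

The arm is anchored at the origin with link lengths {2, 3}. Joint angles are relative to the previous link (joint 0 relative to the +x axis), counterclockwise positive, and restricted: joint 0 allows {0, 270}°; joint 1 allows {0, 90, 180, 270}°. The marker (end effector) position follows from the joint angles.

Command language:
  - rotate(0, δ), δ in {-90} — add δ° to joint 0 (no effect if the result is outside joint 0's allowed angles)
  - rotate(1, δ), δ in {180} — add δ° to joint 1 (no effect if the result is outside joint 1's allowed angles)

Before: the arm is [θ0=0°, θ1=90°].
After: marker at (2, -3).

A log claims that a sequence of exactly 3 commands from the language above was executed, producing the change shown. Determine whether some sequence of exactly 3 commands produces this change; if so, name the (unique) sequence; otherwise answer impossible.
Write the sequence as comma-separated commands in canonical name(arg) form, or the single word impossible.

rotate(1, 180), rotate(1, 180), rotate(1, 180)

begin: [θ0=0°, θ1=90°]
t=1 rotate(1, 180) ⇒ [θ0=0°, θ1=270°]
t=2 rotate(1, 180) ⇒ [θ0=0°, θ1=90°]
t=3 rotate(1, 180) ⇒ [θ0=0°, θ1=270°]
uniquely the one of 8 3-step routes that fits.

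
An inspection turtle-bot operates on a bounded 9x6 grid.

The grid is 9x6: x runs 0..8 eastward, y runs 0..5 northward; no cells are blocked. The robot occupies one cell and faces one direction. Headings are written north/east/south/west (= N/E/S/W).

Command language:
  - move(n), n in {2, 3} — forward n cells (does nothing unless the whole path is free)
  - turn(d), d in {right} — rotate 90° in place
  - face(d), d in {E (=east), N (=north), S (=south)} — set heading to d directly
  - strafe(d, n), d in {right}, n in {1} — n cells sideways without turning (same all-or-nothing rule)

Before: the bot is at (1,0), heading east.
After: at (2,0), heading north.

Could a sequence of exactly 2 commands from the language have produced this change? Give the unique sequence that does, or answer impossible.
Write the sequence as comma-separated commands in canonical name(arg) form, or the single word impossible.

face(N), strafe(right, 1)

key: running strafe(right, 1) before face(N) would end elsewhere — order is forced
t0: at (1,0), heading east
1. face(N) → at (1,0), heading north
2. strafe(right, 1) → at (2,0), heading north
no other 2-command option fits: unique.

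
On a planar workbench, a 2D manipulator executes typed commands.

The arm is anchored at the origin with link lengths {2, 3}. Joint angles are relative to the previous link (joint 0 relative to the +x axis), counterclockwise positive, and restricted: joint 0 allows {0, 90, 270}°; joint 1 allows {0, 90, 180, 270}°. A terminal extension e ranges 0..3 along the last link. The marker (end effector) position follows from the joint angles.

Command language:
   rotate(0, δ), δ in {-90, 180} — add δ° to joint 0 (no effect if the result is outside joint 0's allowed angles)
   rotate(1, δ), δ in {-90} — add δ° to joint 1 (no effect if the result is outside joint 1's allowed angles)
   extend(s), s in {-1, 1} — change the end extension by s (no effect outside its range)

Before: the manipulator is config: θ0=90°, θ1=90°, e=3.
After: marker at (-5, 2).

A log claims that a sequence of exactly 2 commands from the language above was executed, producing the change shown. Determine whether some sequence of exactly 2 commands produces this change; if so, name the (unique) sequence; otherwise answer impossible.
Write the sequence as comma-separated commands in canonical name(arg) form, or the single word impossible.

extend(1), extend(-1)

key: running extend(-1) before extend(1) would end elsewhere — order is forced
initial: config: θ0=90°, θ1=90°, e=3
1. extend(1) → config: θ0=90°, θ1=90°, e=3
2. extend(-1) → config: θ0=90°, θ1=90°, e=2
no other 2-command option fits: unique.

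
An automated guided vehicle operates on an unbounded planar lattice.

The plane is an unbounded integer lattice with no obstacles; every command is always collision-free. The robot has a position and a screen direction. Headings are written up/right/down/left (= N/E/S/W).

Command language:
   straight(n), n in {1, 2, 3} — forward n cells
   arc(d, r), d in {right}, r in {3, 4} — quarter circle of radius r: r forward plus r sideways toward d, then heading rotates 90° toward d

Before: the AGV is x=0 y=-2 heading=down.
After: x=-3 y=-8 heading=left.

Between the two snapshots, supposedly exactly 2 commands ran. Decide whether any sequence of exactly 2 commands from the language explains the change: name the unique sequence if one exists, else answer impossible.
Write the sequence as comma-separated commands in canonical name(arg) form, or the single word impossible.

key: cell and facing (now W) both changed — the 2 commands mix motion and turning
start: x=0 y=-2 heading=down
[1] after straight(3): x=0 y=-5 heading=down
[2] after arc(right, 3): x=-3 y=-8 heading=left
all 25 alternatives checked — unique.

straight(3), arc(right, 3)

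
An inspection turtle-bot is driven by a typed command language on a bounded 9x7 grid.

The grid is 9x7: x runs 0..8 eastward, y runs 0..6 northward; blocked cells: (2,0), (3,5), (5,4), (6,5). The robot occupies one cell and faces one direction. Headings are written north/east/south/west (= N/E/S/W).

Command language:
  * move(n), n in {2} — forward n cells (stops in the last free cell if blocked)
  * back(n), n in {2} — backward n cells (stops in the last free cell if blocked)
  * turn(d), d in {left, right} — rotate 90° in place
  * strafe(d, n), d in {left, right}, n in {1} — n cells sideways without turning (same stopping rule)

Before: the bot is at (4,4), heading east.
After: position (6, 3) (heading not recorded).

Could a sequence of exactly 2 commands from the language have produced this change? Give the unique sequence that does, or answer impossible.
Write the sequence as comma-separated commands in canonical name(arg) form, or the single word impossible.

key: running move(2) before strafe(right, 1) would end elsewhere — order is forced
t0: at (4,4), heading east
[1] after strafe(right, 1): at (4,3), heading east
[2] after move(2): at (6,3), heading east
no other 2-command option fits: unique.

strafe(right, 1), move(2)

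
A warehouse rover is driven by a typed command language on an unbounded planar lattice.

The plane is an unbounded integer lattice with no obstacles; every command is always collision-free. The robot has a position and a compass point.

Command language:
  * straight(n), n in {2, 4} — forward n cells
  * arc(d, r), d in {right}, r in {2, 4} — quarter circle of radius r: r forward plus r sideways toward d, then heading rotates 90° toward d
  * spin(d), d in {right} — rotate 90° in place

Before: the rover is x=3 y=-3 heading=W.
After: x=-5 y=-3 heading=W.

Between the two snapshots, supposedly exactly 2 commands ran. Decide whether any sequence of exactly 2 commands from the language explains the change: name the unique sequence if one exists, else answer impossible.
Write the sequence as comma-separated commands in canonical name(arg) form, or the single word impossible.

straight(4), straight(4)

key: still facing W at the end — nothing in the sequence rotates
begin: x=3 y=-3 heading=W
step 1 (straight(4)): x=-1 y=-3 heading=W
step 2 (straight(4)): x=-5 y=-3 heading=W
all 25 alternatives checked — unique.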